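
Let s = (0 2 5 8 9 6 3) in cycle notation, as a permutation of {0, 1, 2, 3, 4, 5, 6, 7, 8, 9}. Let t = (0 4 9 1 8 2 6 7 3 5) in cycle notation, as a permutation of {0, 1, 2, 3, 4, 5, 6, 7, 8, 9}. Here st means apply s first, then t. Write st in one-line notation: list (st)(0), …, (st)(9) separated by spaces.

6 8 0 4 9 2 5 3 1 7

For each element, apply s then t: 0 → 2 → 6; 1 → 1 → 8; 2 → 5 → 0; 3 → 0 → 4; 4 → 4 → 9; 5 → 8 → 2; 6 → 3 → 5; 7 → 7 → 3; 8 → 9 → 1; 9 → 6 → 7.
Collecting the images, st = [6 8 0 4 9 2 5 3 1 7].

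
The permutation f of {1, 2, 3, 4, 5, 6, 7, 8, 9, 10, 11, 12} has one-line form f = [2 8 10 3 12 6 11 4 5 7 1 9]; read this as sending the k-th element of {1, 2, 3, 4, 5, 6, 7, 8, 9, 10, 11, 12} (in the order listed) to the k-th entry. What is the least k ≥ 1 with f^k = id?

The disjoint-cycle form of f has cycle lengths 8, 3, 1.
Since disjoint cycles commute, ord(f) = lcm(8, 3) = 24.

24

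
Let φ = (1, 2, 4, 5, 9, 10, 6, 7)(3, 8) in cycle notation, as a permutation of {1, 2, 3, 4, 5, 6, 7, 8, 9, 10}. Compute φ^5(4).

7

4 lies in the 8-cycle (1, 2, 4, 5, 9, 10, 6, 7).
Advancing 5 steps from 4: 4 → 5 → 9 → 10 → 6 → 7.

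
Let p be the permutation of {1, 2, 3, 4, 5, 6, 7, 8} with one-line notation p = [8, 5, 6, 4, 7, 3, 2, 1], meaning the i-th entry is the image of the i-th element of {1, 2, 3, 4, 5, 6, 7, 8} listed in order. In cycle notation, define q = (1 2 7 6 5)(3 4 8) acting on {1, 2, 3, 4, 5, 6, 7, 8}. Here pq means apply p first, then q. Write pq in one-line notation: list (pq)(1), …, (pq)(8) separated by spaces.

3 1 5 8 6 4 7 2

Chase each element through p then q: 1 → 8 → 3; 2 → 5 → 1; 3 → 6 → 5; 4 → 4 → 8; 5 → 7 → 6; 6 → 3 → 4; 7 → 2 → 7; 8 → 1 → 2.
So pq in one-line form is 3 1 5 8 6 4 7 2.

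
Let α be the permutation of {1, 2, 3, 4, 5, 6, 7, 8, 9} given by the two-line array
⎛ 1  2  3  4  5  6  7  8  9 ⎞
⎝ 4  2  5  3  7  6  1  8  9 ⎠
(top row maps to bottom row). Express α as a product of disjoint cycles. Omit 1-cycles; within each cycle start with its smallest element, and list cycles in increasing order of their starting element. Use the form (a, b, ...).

(1, 4, 3, 5, 7)

From 1: 1 → 4 → 3 → 5 → 7 → 1, closing the cycle (1, 4, 3, 5, 7).
Repeating from the next unused element and collecting all non-trivial cycles gives (1, 4, 3, 5, 7).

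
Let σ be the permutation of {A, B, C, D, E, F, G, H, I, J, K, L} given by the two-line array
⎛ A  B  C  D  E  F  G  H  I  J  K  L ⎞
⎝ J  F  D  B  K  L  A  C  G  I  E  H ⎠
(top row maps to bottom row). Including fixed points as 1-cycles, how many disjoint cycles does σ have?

3

The cycle decomposition is (A J I G)(B F L H C D)(E K), which has 3 cycles (counting 1-cycles).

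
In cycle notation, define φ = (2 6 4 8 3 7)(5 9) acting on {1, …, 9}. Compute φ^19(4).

4 lies in the 6-cycle (2 6 4 8 3 7).
On a 6-cycle, φ^6 is the identity, so φ^19 = φ^1 there (19 ≡ 1 mod 6).
Advancing 1 step from 4: 4 → 8.

8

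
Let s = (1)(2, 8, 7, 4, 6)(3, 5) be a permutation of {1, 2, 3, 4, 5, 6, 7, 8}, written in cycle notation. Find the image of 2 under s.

Within (2, 8, 7, 4, 6), 2 ↦ 8.

8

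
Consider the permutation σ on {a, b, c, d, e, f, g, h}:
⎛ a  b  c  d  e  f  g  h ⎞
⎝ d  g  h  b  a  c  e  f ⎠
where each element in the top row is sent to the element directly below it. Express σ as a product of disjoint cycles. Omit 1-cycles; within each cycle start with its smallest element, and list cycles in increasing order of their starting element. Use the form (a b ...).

Start at a and follow images: a → d → b → g → e → a, giving the cycle (a d b g e).
Continuing from each remaining unvisited element yields (a d b g e)(c h f).

(a d b g e)(c h f)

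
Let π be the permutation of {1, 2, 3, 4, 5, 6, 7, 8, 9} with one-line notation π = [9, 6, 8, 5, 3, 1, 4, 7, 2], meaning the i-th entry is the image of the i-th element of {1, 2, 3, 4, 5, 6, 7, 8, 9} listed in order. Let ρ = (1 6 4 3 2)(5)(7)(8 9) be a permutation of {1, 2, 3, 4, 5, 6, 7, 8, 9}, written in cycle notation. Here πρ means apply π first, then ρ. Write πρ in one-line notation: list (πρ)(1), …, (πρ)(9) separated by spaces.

8 4 9 5 2 6 3 7 1

(πρ)(x) = ρ(π(x)). Computing each image: ρ(π(1)) = ρ(9) = 8, ρ(π(2)) = ρ(6) = 4, ρ(π(3)) = ρ(8) = 9, ρ(π(4)) = ρ(5) = 5, ρ(π(5)) = ρ(3) = 2, ρ(π(6)) = ρ(1) = 6, ρ(π(7)) = ρ(4) = 3, ρ(π(8)) = ρ(7) = 7, ρ(π(9)) = ρ(2) = 1.
Hence πρ = [8 4 9 5 2 6 3 7 1].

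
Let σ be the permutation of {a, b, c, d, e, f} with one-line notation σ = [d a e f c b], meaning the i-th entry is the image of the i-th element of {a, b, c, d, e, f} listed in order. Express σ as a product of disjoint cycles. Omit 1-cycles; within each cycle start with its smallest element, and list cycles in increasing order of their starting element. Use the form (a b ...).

From a: a → d → f → b → a, closing the cycle (a d f b).
Repeating from the next unused element and collecting all non-trivial cycles gives (a d f b)(c e).

(a d f b)(c e)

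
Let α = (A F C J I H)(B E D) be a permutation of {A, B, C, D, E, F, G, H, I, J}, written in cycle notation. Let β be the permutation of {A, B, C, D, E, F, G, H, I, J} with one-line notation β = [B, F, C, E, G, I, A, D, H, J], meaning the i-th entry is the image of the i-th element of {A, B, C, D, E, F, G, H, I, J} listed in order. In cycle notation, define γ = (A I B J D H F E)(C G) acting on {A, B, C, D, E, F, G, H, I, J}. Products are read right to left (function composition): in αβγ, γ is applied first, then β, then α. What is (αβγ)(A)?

A

Chase A: γ(A) = I; β(I) = H; α(H) = A. Hence (αβγ)(A) = A.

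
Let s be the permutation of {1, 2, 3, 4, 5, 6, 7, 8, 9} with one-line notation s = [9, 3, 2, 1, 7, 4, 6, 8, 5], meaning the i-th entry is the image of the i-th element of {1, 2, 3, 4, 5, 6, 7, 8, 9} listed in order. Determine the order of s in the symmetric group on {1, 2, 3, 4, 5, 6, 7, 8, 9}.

Decomposing into disjoint cycles gives cycle lengths 6, 2, 1.
The order of s is the least common multiple of its cycle lengths: lcm(6, 2) = 6.

6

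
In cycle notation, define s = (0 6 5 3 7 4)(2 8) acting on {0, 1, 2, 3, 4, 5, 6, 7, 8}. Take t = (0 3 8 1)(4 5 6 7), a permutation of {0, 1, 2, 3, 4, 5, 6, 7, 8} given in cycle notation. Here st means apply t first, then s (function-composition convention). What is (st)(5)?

5

t(5) = 6, then s(6) = 5; composing gives (st)(5) = 5.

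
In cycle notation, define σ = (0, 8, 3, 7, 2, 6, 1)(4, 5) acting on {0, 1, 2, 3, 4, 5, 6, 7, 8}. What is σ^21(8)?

8 lies in the 7-cycle (0, 8, 3, 7, 2, 6, 1).
On a 7-cycle, σ^7 is the identity, so σ^21 = σ^0 there (21 ≡ 0 mod 7).
So σ^21(8) = 8.

8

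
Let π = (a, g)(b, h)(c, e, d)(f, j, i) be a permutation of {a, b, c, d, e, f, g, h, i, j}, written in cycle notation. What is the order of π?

6

The disjoint cycles have lengths 3, 3, 2, 2.
Since disjoint cycles commute, ord(π) = lcm(3, 3, 2, 2) = 6.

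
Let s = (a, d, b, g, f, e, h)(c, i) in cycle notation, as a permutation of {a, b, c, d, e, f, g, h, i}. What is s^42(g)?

g

g lies in the 7-cycle (a, d, b, g, f, e, h).
On a 7-cycle, s^7 is the identity, so s^42 = s^0 there (42 ≡ 0 mod 7).
So s^42(g) = g.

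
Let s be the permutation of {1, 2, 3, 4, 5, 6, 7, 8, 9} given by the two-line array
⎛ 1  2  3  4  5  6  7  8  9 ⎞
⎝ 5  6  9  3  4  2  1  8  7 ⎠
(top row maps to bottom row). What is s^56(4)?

9

Tracing 4 → 3 → … returns to 4 after 6 steps, so 4 lies in a 6-cycle (1, 5, 4, 3, 9, 7).
Powers repeat with period 6 on this cycle, and 56 mod 6 = 2, so s^56(4) = s^2(4).
Stepping 2 places around the cycle: 4 → 3 → 9.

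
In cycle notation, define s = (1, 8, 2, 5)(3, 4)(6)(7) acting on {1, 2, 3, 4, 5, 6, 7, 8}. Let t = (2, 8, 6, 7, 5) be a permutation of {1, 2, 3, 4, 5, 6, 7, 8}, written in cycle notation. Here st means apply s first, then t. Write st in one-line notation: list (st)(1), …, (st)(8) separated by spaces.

For each element, apply s then t: 1 → 8 → 6; 2 → 5 → 2; 3 → 4 → 4; 4 → 3 → 3; 5 → 1 → 1; 6 → 6 → 7; 7 → 7 → 5; 8 → 2 → 8.
So st in one-line form is 6 2 4 3 1 7 5 8.

6 2 4 3 1 7 5 8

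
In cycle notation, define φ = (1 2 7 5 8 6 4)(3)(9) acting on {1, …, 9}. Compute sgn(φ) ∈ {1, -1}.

The cycle lengths are 7, 1, 1.
A cycle is odd iff its length is even; φ has 0 even-length cycles, so sgn(φ) = (−1)^0 and φ is even.

1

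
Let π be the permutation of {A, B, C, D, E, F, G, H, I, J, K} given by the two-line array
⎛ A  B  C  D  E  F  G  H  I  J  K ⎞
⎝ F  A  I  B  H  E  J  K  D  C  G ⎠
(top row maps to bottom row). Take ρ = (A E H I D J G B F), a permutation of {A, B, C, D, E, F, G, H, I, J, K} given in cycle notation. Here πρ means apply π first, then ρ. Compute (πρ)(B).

π(B) = A, then ρ(A) = E; composing gives (πρ)(B) = E.

E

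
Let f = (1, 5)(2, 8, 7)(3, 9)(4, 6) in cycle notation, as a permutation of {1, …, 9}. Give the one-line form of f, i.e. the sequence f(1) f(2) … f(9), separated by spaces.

5 8 9 6 1 4 2 7 3

Image by image: 1↦5, 2↦8, 3↦9, 4↦6, 5↦1, 6↦4, 7↦2, 8↦7, 9↦3.
Listing these in domain order gives 5 8 9 6 1 4 2 7 3.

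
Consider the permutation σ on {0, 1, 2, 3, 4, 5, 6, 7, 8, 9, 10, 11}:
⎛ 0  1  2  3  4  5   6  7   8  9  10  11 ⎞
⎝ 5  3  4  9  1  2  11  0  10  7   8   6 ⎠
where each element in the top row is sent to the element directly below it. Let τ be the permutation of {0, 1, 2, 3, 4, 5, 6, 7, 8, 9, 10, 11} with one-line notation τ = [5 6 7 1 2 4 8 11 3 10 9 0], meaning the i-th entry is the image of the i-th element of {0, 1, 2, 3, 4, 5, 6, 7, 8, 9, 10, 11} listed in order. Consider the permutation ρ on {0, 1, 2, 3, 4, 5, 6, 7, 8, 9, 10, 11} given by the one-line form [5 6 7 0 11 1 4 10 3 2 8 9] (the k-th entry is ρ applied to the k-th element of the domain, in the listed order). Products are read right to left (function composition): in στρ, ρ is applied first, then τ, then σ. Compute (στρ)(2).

6

Chase 2: ρ(2) = 7; τ(7) = 11; σ(11) = 6. Hence (στρ)(2) = 6.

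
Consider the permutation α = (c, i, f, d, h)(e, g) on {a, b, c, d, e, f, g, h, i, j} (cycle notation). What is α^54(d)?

f

d lies in the 5-cycle (c, i, f, d, h).
Powers repeat with period 5 on this cycle, and 54 mod 5 = 4, so α^54(d) = α^4(d).
Advancing 4 steps from d: d → h → c → i → f.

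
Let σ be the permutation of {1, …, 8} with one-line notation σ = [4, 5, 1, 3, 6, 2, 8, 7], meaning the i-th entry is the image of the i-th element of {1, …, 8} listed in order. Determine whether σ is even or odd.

odd

In disjoint-cycle form the cycle lengths are 3, 3, 2.
A cycle is odd iff its length is even; σ has 1 even-length cycle, so sgn(σ) = (−1)^1 and σ is odd.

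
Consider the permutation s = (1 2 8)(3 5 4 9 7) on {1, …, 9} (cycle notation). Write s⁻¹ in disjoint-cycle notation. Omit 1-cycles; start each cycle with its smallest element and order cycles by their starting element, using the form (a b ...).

The inverse reverses each cycle.
Reversing each cycle of s and rotating so the smallest element leads gives (1 8 2)(3 7 9 4 5).

(1 8 2)(3 7 9 4 5)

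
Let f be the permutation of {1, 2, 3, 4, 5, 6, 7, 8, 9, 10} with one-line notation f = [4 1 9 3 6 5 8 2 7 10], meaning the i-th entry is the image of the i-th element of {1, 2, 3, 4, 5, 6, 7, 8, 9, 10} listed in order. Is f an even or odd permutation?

odd

In disjoint-cycle form the cycle lengths are 7, 2, 1.
A cycle is odd iff its length is even; f has 1 even-length cycle, so sgn(f) = (−1)^1 and f is odd.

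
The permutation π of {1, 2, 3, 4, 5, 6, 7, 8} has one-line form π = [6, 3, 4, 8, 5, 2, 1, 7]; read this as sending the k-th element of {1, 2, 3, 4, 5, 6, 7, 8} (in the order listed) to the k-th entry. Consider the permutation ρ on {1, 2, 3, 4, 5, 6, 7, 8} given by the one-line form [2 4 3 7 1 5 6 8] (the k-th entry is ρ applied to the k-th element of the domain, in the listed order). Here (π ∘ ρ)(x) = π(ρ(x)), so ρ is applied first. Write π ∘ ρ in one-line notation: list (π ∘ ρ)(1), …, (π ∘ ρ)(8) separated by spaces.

Chase each element through ρ then π: 1 → 2 → 3; 2 → 4 → 8; 3 → 3 → 4; 4 → 7 → 1; 5 → 1 → 6; 6 → 5 → 5; 7 → 6 → 2; 8 → 8 → 7.
Collecting the images, π ∘ ρ = [3 8 4 1 6 5 2 7].

3 8 4 1 6 5 2 7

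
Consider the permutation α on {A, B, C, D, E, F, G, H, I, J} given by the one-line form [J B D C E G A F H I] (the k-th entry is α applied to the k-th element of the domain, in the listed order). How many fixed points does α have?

2

The fixed points (elements with α(x) = x) are {B, E}, so there are 2.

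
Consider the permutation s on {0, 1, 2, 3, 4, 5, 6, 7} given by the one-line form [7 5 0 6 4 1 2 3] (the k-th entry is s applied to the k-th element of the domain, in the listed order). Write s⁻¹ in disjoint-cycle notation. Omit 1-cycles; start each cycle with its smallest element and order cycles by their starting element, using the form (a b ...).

First write s in disjoint cycles: (0 7 3 6 2)(1 5).
Reversing each cycle (and rotating so the smallest element leads) gives s⁻¹ = (0 2 6 3 7)(1 5).

(0 2 6 3 7)(1 5)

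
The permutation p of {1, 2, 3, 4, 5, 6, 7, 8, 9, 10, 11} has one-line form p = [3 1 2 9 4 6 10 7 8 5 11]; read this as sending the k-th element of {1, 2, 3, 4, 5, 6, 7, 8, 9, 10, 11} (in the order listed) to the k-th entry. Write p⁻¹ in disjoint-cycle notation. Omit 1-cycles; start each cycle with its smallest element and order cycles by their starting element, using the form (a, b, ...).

First write p in disjoint cycles: (1, 3, 2)(4, 9, 8, 7, 10, 5).
Reversing each cycle (and rotating so the smallest element leads) gives p⁻¹ = (1, 2, 3)(4, 5, 10, 7, 8, 9).

(1, 2, 3)(4, 5, 10, 7, 8, 9)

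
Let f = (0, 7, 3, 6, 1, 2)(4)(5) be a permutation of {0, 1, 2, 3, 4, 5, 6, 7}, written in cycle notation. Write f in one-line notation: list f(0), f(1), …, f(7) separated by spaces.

Reading each image from the cycles: 0→7, 1→2, 2→0, 3→6, 4→4, 5→5, 6→1, 7→3.
So the one-line form is 7 2 0 6 4 5 1 3.

7 2 0 6 4 5 1 3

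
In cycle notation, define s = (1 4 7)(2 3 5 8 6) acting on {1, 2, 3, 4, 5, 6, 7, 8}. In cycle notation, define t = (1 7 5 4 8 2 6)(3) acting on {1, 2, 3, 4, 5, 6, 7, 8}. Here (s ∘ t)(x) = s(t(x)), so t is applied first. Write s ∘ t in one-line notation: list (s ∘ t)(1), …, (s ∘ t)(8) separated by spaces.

(s ∘ t)(x) = s(t(x)). Computing each image: s(t(1)) = s(7) = 1, s(t(2)) = s(6) = 2, s(t(3)) = s(3) = 5, s(t(4)) = s(8) = 6, s(t(5)) = s(4) = 7, s(t(6)) = s(1) = 4, s(t(7)) = s(5) = 8, s(t(8)) = s(2) = 3.
Hence s ∘ t = [1 2 5 6 7 4 8 3].

1 2 5 6 7 4 8 3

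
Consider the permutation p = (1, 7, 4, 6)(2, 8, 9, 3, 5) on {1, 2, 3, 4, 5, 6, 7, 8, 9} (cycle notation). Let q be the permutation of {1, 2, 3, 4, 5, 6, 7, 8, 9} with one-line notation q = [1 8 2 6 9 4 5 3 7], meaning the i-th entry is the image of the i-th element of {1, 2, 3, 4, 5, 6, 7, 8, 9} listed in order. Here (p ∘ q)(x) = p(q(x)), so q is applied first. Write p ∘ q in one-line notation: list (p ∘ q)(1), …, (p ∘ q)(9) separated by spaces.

(p ∘ q)(x) = p(q(x)). Computing each image: p(q(1)) = p(1) = 7, p(q(2)) = p(8) = 9, p(q(3)) = p(2) = 8, p(q(4)) = p(6) = 1, p(q(5)) = p(9) = 3, p(q(6)) = p(4) = 6, p(q(7)) = p(5) = 2, p(q(8)) = p(3) = 5, p(q(9)) = p(7) = 4.
Hence p ∘ q = [7 9 8 1 3 6 2 5 4].

7 9 8 1 3 6 2 5 4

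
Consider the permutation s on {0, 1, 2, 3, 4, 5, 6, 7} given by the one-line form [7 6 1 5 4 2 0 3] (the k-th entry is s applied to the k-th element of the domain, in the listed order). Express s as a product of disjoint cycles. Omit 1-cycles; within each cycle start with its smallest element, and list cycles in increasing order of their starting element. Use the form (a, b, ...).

Start at 0 and follow images: 0 → 7 → 3 → 5 → 2 → 1 → 6 → 0, giving the cycle (0, 7, 3, 5, 2, 1, 6).
Repeating from the next unused element and collecting all non-trivial cycles gives (0, 7, 3, 5, 2, 1, 6).

(0, 7, 3, 5, 2, 1, 6)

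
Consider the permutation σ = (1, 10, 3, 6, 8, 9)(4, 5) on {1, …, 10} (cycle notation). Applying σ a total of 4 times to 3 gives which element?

3 lies in the 6-cycle (1, 10, 3, 6, 8, 9).
Advancing 4 steps from 3: 3 → 6 → 8 → 9 → 1.

1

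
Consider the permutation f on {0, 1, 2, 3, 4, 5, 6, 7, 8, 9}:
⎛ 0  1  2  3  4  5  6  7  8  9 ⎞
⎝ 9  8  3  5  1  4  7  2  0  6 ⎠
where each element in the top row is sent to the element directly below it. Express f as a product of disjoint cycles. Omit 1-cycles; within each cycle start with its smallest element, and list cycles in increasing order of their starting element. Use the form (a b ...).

Start at 0 and follow images: 0 → 9 → 6 → 7 → 2 → 3 → 5 → 4 → 1 → 8 → 0, giving the cycle (0 9 6 7 2 3 5 4 1 8).
Repeating from the next unused element and collecting all non-trivial cycles gives (0 9 6 7 2 3 5 4 1 8).

(0 9 6 7 2 3 5 4 1 8)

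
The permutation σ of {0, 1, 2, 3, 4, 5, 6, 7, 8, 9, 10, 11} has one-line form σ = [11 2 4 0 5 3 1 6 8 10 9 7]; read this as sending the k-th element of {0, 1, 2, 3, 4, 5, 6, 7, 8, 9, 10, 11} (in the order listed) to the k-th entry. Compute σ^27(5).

Tracing 5 → 3 → … returns to 5 after 9 steps, so 5 lies in a 9-cycle (0, 11, 7, 6, 1, 2, 4, 5, 3).
Since the cycle has length 9, σ^27 acts on it the same as σ^0 (27 mod 9 = 0).
So σ^27(5) = 5.

5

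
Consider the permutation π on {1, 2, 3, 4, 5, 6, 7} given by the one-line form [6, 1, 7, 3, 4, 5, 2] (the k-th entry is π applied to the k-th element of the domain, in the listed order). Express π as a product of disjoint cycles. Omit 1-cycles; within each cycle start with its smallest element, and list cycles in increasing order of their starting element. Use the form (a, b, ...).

Iterating π from 1 gives 1 → 6 → 5 → 4 → 3 → 7 → 2 → 1; that is the 7-cycle (1, 6, 5, 4, 3, 7, 2).
Repeating from the next unused element and collecting all non-trivial cycles gives (1, 6, 5, 4, 3, 7, 2).

(1, 6, 5, 4, 3, 7, 2)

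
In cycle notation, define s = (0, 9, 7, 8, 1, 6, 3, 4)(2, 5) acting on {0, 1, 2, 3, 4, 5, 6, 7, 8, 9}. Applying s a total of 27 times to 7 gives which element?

7 lies in the 8-cycle (0, 9, 7, 8, 1, 6, 3, 4).
Powers repeat with period 8 on this cycle, and 27 mod 8 = 3, so s^27(7) = s^3(7).
Stepping 3 places around the cycle: 7 → 8 → 1 → 6.

6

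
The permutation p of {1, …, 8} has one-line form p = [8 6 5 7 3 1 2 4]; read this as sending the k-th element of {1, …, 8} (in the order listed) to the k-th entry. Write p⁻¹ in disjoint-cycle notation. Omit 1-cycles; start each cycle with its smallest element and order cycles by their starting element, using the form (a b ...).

The cycle decomposition of p is (1 8 4 7 2 6)(3 5).
The inverse reverses every cycle; in canonical form, p⁻¹ = (1 6 2 7 4 8)(3 5).

(1 6 2 7 4 8)(3 5)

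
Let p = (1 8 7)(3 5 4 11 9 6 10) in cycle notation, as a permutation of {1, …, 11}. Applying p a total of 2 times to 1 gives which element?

7

1 lies in the 3-cycle (1 8 7).
Advancing 2 steps from 1: 1 → 8 → 7.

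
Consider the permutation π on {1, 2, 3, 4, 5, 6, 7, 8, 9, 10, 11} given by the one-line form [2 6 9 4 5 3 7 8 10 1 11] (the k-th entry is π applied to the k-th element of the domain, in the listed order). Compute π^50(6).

Tracing 6 → 3 → … returns to 6 after 6 steps, so 6 lies in a 6-cycle (1, 2, 6, 3, 9, 10).
Since the cycle has length 6, π^50 acts on it the same as π^2 (50 mod 6 = 2).
Stepping 2 places around the cycle: 6 → 3 → 9.

9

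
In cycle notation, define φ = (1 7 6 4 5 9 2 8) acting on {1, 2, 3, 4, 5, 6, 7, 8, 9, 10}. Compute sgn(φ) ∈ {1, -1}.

-1

The cycle lengths are 8, 1, 1.
A cycle is odd iff its length is even; φ has 1 even-length cycle, so sgn(φ) = (−1)^1 and φ is odd.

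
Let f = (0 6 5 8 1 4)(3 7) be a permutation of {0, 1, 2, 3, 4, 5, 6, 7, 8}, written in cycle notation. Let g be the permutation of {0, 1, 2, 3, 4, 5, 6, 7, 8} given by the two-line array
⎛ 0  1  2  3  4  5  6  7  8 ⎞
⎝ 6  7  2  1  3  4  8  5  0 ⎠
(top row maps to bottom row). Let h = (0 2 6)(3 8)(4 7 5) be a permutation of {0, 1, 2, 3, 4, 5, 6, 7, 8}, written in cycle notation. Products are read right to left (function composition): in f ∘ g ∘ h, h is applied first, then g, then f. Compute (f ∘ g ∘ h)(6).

Chase 6: h(6) = 0; g(0) = 6; f(6) = 5. Hence (f ∘ g ∘ h)(6) = 5.

5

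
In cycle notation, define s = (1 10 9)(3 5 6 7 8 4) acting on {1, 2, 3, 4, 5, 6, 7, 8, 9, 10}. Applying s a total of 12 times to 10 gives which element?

10 lies in the 3-cycle (1 10 9).
Since the cycle has length 3, s^12 acts on it the same as s^0 (12 mod 3 = 0).
So s^12(10) = 10.

10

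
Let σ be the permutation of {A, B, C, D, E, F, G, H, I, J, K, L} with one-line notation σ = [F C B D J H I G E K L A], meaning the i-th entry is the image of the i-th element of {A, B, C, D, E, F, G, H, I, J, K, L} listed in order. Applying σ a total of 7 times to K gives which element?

E

Tracing K → L → … returns to K after 9 steps, so K lies in a 9-cycle (A, F, H, G, I, E, J, K, L).
Advancing 7 steps from K: K → L → A → F → H → G → I → E.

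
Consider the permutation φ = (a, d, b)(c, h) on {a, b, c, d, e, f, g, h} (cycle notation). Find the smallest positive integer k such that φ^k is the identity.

The disjoint cycles have lengths 3, 2, 1, 1, 1.
The order is lcm(3, 2) = 6.

6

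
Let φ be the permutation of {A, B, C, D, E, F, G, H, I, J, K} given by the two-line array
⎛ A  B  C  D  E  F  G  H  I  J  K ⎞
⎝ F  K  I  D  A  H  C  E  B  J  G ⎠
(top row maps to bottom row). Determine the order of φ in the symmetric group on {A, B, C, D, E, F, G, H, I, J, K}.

Writing φ as disjoint cycles, the cycle lengths are 5, 4, 1, 1.
Since disjoint cycles commute, ord(φ) = lcm(5, 4) = 20.

20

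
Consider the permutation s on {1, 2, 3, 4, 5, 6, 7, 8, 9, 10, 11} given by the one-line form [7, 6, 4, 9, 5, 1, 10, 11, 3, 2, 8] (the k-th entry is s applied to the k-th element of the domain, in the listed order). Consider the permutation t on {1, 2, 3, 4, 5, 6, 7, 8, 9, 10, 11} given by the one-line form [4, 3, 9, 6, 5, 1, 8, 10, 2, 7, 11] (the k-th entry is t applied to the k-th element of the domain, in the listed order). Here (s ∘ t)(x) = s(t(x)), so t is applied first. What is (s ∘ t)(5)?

5

First apply t: t(5) = 5, then s(5) = 5. Thus (s ∘ t)(5) = 5.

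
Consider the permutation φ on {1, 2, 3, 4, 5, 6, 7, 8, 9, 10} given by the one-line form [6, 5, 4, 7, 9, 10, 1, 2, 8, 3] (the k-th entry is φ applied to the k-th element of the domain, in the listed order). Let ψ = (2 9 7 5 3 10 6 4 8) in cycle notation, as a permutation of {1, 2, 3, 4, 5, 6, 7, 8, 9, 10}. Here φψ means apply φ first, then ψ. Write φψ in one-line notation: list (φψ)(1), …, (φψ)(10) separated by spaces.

4 3 8 5 7 6 1 9 2 10

(φψ)(x) = ψ(φ(x)). Computing each image: ψ(φ(1)) = ψ(6) = 4, ψ(φ(2)) = ψ(5) = 3, ψ(φ(3)) = ψ(4) = 8, ψ(φ(4)) = ψ(7) = 5, ψ(φ(5)) = ψ(9) = 7, ψ(φ(6)) = ψ(10) = 6, ψ(φ(7)) = ψ(1) = 1, ψ(φ(8)) = ψ(2) = 9, ψ(φ(9)) = ψ(8) = 2, ψ(φ(10)) = ψ(3) = 10.
Hence φψ = [4 3 8 5 7 6 1 9 2 10].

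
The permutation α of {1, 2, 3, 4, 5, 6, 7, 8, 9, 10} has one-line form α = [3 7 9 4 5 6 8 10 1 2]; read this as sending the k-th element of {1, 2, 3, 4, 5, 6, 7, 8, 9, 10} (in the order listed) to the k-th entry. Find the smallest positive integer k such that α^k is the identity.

12

The disjoint-cycle form of α has cycle lengths 4, 3, 1, 1, 1.
Since disjoint cycles commute, ord(α) = lcm(4, 3) = 12.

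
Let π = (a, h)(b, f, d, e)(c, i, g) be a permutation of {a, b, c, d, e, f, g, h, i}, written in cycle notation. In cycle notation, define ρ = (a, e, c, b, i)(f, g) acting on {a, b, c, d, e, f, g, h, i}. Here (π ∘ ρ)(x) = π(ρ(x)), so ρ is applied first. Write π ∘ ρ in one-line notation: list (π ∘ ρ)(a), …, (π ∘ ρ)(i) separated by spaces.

b g f e i c d a h

(π ∘ ρ)(x) = π(ρ(x)). Computing each image: π(ρ(a)) = π(e) = b, π(ρ(b)) = π(i) = g, π(ρ(c)) = π(b) = f, π(ρ(d)) = π(d) = e, π(ρ(e)) = π(c) = i, π(ρ(f)) = π(g) = c, π(ρ(g)) = π(f) = d, π(ρ(h)) = π(h) = a, π(ρ(i)) = π(a) = h.
Hence π ∘ ρ = [b g f e i c d a h].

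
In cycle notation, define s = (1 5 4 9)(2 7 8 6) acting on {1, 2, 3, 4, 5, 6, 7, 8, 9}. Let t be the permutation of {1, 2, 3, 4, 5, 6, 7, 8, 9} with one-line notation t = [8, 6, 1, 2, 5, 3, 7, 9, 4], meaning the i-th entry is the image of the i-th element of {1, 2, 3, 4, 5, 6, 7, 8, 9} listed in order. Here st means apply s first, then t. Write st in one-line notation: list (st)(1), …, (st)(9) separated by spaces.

5 7 1 4 2 6 9 3 8

(st)(x) = t(s(x)). Computing each image: t(s(1)) = t(5) = 5, t(s(2)) = t(7) = 7, t(s(3)) = t(3) = 1, t(s(4)) = t(9) = 4, t(s(5)) = t(4) = 2, t(s(6)) = t(2) = 6, t(s(7)) = t(8) = 9, t(s(8)) = t(6) = 3, t(s(9)) = t(1) = 8.
Hence st = [5 7 1 4 2 6 9 3 8].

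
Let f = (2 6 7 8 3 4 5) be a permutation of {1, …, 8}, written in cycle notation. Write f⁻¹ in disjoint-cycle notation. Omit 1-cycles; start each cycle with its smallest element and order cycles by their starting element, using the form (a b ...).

(2 5 4 3 8 7 6)

The inverse reverses each cycle.
After reversing and putting each cycle's least element first, f⁻¹ = (2 5 4 3 8 7 6).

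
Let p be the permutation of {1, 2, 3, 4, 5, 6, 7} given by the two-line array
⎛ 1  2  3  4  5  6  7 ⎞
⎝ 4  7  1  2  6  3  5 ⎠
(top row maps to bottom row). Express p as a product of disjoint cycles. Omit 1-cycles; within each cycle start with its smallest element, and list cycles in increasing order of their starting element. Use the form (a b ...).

(1 4 2 7 5 6 3)

From 1: 1 → 4 → 2 → 7 → 5 → 6 → 3 → 1, closing the cycle (1 4 2 7 5 6 3).
Repeating from the next unused element and collecting all non-trivial cycles gives (1 4 2 7 5 6 3).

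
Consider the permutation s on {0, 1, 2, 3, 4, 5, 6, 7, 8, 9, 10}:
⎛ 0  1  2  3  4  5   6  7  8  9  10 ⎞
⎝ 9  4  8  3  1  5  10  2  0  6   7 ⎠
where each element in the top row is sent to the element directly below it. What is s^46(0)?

7

Tracing 0 → 9 → … returns to 0 after 7 steps, so 0 lies in a 7-cycle (0, 9, 6, 10, 7, 2, 8).
Powers repeat with period 7 on this cycle, and 46 mod 7 = 4, so s^46(0) = s^4(0).
Stepping 4 places around the cycle: 0 → 9 → 6 → 10 → 7.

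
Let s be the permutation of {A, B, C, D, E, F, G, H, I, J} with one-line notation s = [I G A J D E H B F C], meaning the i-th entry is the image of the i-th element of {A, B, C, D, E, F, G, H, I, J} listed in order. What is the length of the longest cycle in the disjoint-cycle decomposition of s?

Decomposing into disjoint cycles gives (A I F E D J C)(B G H); the longest has length 7.

7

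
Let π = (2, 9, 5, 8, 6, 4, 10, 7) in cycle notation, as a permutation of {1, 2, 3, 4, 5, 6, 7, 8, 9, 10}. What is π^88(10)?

10 lies in the 8-cycle (2, 9, 5, 8, 6, 4, 10, 7).
Since the cycle has length 8, π^88 acts on it the same as π^0 (88 mod 8 = 0).
So π^88(10) = 10.

10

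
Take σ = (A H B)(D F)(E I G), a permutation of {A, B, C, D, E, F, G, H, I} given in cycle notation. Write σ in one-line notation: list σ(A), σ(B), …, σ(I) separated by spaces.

Reading each image from the cycles: A→H, B→A, C→C, D→F, E→I, F→D, G→E, H→B, I→G.
Listing these in domain order gives H A C F I D E B G.

H A C F I D E B G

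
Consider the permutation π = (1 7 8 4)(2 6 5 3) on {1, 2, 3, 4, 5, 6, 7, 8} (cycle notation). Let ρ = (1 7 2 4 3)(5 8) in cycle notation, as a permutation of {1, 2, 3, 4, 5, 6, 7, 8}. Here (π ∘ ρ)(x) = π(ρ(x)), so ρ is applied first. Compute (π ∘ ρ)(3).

7

ρ(3) = 1, then π(1) = 7; composing gives (π ∘ ρ)(3) = 7.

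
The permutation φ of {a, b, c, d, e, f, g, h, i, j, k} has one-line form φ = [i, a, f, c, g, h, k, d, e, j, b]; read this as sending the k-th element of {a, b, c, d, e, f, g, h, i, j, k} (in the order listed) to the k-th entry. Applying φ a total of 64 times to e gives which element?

Tracing e → g → … returns to e after 6 steps, so e lies in a 6-cycle (a i e g k b).
Since the cycle has length 6, φ^64 acts on it the same as φ^4 (64 mod 6 = 4).
Advancing 4 steps from e: e → g → k → b → a.

a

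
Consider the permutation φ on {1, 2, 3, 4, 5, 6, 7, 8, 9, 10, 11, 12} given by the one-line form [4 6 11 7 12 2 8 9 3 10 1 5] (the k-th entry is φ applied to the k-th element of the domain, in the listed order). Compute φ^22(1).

4

Tracing 1 → 4 → … returns to 1 after 7 steps, so 1 lies in a 7-cycle (1, 4, 7, 8, 9, 3, 11).
Powers repeat with period 7 on this cycle, and 22 mod 7 = 1, so φ^22(1) = φ^1(1).
Advancing 1 step from 1: 1 → 4.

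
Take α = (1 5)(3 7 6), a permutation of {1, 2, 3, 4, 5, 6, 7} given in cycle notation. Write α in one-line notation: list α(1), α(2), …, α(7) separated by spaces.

Image by image: 1→5, 2→2, 3→7, 4→4, 5→1, 6→3, 7→6.
So the one-line form is 5 2 7 4 1 3 6.

5 2 7 4 1 3 6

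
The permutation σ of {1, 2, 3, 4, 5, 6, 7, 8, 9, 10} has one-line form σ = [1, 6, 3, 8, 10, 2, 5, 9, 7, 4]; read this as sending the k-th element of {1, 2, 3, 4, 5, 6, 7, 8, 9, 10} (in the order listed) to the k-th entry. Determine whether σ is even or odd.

In disjoint-cycle form the cycle lengths are 6, 2, 1, 1.
A cycle of length ℓ contributes ℓ−1 transpositions, so σ is a product of 5 + 1 = 6 transpositions — even.

even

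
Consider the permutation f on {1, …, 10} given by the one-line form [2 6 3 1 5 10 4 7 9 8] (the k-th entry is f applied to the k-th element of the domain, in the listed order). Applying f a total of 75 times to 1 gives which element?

Tracing 1 → 2 → … returns to 1 after 7 steps, so 1 lies in a 7-cycle (1 2 6 10 8 7 4).
On a 7-cycle, f^7 is the identity, so f^75 = f^5 there (75 ≡ 5 mod 7).
Advancing 5 steps from 1: 1 → 2 → 6 → 10 → 8 → 7.

7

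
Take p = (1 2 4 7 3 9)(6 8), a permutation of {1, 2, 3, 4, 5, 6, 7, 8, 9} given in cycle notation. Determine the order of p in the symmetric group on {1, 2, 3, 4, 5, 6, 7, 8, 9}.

The cycle type of p is (6, 2, 1).
The order is lcm(6, 2) = 6.

6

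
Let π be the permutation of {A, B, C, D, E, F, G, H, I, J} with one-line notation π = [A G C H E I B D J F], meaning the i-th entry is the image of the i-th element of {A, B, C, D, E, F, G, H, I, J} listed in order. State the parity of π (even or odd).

In disjoint-cycle form the cycle lengths are 3, 2, 2, 1, 1, 1.
A cycle of length ℓ contributes ℓ−1 transpositions, so π is a product of 2 + 1 + 1 = 4 transpositions — even.

even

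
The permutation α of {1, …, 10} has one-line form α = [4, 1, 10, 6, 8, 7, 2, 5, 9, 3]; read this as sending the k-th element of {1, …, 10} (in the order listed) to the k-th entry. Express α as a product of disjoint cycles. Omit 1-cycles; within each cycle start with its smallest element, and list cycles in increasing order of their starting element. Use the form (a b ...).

(1 4 6 7 2)(3 10)(5 8)

Start at 1 and follow images: 1 → 4 → 6 → 7 → 2 → 1, giving the cycle (1 4 6 7 2).
Repeating from the next unused element and collecting all non-trivial cycles gives (1 4 6 7 2)(3 10)(5 8).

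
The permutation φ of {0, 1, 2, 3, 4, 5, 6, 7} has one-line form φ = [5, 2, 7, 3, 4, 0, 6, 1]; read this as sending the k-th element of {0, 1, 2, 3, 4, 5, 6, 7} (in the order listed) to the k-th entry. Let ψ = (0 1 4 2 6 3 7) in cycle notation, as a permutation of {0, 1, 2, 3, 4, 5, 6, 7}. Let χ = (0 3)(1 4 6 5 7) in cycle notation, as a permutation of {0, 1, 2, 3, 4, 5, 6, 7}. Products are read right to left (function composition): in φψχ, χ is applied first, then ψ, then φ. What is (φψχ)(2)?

6

Chase 2: χ(2) = 2; ψ(2) = 6; φ(6) = 6. Hence (φψχ)(2) = 6.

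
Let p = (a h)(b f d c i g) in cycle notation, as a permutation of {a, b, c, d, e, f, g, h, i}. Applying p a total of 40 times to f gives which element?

g

f lies in the 6-cycle (b f d c i g).
On a 6-cycle, p^6 is the identity, so p^40 = p^4 there (40 ≡ 4 mod 6).
Advancing 4 steps from f: f → d → c → i → g.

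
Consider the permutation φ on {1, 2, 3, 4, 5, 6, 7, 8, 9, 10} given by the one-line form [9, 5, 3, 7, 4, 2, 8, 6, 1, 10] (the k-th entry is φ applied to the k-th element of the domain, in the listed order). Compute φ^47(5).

Tracing 5 → 4 → … returns to 5 after 6 steps, so 5 lies in a 6-cycle (2, 5, 4, 7, 8, 6).
Since the cycle has length 6, φ^47 acts on it the same as φ^5 (47 mod 6 = 5).
Stepping 5 places around the cycle: 5 → 4 → 7 → 8 → 6 → 2.

2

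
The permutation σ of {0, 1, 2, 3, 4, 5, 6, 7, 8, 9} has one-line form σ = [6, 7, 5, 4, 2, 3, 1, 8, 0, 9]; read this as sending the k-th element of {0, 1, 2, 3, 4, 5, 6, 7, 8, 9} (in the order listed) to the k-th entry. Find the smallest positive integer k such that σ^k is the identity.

Writing σ as disjoint cycles, the cycle lengths are 5, 4, 1.
The order is lcm(5, 4) = 20.

20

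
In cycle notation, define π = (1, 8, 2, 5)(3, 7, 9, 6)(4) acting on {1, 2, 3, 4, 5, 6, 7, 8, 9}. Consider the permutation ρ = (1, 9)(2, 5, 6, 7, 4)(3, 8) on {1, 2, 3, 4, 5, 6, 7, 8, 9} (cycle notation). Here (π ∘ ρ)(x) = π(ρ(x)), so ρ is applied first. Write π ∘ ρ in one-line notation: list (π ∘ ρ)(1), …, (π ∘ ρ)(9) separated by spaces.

Chase each element through ρ then π: 1 → 9 → 6; 2 → 5 → 1; 3 → 8 → 2; 4 → 2 → 5; 5 → 6 → 3; 6 → 7 → 9; 7 → 4 → 4; 8 → 3 → 7; 9 → 1 → 8.
So π ∘ ρ in one-line form is 6 1 2 5 3 9 4 7 8.

6 1 2 5 3 9 4 7 8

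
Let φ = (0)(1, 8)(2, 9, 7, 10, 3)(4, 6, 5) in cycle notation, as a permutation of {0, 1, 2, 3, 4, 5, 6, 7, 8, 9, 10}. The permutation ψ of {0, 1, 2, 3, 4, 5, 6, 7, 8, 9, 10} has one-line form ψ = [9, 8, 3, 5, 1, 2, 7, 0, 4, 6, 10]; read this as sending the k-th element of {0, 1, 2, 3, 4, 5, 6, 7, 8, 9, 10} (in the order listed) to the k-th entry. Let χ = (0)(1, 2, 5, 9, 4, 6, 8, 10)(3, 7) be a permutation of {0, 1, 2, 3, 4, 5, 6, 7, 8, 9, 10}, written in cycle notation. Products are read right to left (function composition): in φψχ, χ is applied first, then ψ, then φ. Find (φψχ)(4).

Apply the permutations in order: χ(4) = 6, then ψ(6) = 7, then φ(7) = 10. So (φψχ)(4) = 10.

10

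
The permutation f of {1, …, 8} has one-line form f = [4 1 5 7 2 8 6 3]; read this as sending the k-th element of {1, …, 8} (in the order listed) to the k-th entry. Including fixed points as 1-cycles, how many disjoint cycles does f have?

The cycle decomposition is (1 4 7 6 8 3 5 2), which has 1 cycle (counting 1-cycles).

1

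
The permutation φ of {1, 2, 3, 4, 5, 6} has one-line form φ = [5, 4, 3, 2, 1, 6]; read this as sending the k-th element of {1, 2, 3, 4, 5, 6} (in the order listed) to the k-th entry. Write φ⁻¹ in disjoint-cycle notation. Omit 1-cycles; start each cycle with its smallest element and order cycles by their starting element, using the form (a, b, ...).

(1, 5)(2, 4)

The cycle decomposition of φ is (1, 5)(2, 4).
The inverse reverses every cycle; in canonical form, φ⁻¹ = (1, 5)(2, 4).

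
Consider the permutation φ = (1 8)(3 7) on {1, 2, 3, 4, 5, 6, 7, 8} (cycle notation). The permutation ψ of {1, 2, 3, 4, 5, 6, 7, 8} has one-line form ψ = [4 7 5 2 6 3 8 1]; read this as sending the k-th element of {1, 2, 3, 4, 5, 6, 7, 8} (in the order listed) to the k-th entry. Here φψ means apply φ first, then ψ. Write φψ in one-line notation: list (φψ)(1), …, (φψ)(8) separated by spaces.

1 7 8 2 6 3 5 4

Chase each element through φ then ψ: 1 → 8 → 1; 2 → 2 → 7; 3 → 7 → 8; 4 → 4 → 2; 5 → 5 → 6; 6 → 6 → 3; 7 → 3 → 5; 8 → 1 → 4.
So φψ in one-line form is 1 7 8 2 6 3 5 4.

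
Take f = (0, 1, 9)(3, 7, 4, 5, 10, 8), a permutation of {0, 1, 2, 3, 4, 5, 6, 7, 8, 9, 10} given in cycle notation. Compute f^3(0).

0 lies in the 3-cycle (0, 1, 9).
Since the cycle has length 3, f^3 acts on it the same as f^0 (3 mod 3 = 0).
So f^3(0) = 0.

0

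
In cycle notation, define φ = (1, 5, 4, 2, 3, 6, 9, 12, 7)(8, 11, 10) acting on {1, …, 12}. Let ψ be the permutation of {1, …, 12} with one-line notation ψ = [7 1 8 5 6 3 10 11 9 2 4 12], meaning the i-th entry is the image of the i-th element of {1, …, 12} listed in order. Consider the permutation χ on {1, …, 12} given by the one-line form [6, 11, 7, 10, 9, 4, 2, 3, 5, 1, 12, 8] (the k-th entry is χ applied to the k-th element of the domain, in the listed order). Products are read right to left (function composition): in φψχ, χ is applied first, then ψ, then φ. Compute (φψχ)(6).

4

Chase 6: χ(6) = 4; ψ(4) = 5; φ(5) = 4. Hence (φψχ)(6) = 4.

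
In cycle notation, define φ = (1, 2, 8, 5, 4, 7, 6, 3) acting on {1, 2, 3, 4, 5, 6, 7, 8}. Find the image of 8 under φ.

5

Within (1, 2, 8, 5, 4, 7, 6, 3), 8 ↦ 5.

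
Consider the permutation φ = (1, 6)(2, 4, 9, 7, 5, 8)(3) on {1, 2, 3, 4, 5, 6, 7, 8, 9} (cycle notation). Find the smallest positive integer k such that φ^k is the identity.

6

The cycle type of φ is (6, 2, 1).
The order of φ is the least common multiple of its cycle lengths: lcm(6, 2) = 6.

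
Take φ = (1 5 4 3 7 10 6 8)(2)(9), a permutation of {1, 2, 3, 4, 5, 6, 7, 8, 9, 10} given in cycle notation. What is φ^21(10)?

10 lies in the 8-cycle (1 5 4 3 7 10 6 8).
On an 8-cycle, φ^8 is the identity, so φ^21 = φ^5 there (21 ≡ 5 mod 8).
Stepping 5 places around the cycle: 10 → 6 → 8 → 1 → 5 → 4.

4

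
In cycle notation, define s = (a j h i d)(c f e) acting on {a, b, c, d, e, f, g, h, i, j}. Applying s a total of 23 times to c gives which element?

e

c lies in the 3-cycle (c f e).
Since the cycle has length 3, s^23 acts on it the same as s^2 (23 mod 3 = 2).
Stepping 2 places around the cycle: c → f → e.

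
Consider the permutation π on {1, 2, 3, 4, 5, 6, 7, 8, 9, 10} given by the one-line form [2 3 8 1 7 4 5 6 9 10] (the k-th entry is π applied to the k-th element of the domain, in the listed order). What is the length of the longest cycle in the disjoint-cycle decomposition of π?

6

Decomposing into disjoint cycles gives (1, 2, 3, 8, 6, 4)(5, 7); the longest has length 6.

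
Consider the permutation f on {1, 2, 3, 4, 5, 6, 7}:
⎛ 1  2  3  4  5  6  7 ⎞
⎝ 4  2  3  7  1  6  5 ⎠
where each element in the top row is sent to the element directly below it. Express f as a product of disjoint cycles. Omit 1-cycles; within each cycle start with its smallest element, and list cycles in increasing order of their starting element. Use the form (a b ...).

Start at 1 and follow images: 1 → 4 → 7 → 5 → 1, giving the cycle (1 4 7 5).
Continuing from each remaining unvisited element yields (1 4 7 5).

(1 4 7 5)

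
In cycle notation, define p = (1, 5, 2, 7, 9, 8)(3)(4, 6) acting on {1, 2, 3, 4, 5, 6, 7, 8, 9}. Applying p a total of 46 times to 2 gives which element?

2 lies in the 6-cycle (1, 5, 2, 7, 9, 8).
Powers repeat with period 6 on this cycle, and 46 mod 6 = 4, so p^46(2) = p^4(2).
Advancing 4 steps from 2: 2 → 7 → 9 → 8 → 1.

1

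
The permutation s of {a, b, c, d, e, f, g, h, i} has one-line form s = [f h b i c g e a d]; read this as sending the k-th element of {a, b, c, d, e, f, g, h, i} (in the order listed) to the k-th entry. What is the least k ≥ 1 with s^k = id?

14

The disjoint-cycle form of s has cycle lengths 7, 2.
The order is lcm(7, 2) = 14.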